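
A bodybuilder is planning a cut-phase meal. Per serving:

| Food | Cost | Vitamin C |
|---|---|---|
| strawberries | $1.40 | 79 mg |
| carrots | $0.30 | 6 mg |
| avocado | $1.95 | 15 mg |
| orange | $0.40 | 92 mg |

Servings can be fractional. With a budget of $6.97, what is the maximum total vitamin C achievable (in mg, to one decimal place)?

Vitamin C per dollar: orange 230, strawberries 56.43, carrots 20, avocado 7.692.
With no serving limits, spend the whole cost allowance on orange: $6.97 / $0.40 × 92 mg = 1603.1 mg.

1603.1 mg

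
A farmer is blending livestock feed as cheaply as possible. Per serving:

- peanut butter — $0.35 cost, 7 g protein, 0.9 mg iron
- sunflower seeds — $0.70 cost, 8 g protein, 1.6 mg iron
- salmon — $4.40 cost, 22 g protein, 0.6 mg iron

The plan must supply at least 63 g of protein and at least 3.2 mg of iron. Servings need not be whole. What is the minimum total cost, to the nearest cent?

For a min-cost LP with two ≥-constraints, a basic feasible solution has at most two positive variables.
peanut butter only: max(63/7, 3.2/0.9) = 9 servings → $3.15.
sunflower seeds only: max(63/8, 3.2/1.6) = 7.875 servings → $5.51.
salmon only: max(63/22, 3.2/0.6) = 5.333 servings → $23.47.
peanut butter + sunflower seeds: the both-tight solution has a negative serving — not a feasible corner.
peanut butter + salmon with both tight: 2.09 servings and 2.199 servings → $10.41.
sunflower seeds + salmon with both tight: 1.072 servings and 2.474 servings → $11.63.
So the least-cost plan costs $3.15.

$3.15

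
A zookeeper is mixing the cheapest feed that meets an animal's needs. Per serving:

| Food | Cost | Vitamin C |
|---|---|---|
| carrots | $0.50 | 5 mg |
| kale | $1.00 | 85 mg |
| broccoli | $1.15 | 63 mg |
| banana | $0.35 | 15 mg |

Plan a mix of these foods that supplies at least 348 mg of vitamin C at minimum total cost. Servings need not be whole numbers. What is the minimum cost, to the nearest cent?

Cost per mg of vitamin C: kale $0.0118, broccoli $0.0183, banana $0.0233, carrots $0.1000.
With no serving limits, use only kale: 348 mg / 85 mg = 4.094 servings × $1.00 = $4.09.

$4.09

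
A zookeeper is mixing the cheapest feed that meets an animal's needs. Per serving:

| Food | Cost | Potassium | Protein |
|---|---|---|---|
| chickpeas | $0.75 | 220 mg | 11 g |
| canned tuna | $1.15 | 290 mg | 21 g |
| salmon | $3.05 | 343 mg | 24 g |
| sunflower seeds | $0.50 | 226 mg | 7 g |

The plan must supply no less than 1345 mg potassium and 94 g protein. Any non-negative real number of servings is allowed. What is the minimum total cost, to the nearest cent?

$5.19

An LP optimum is at a vertex; with two nutrient constraints at most two foods are used. Check each candidate.
chickpeas only: max(1345/220, 94/11) = 8.545 servings → $6.41.
canned tuna only: max(1345/290, 94/21) = 4.638 servings → $5.33.
salmon only: max(1345/343, 94/24) = 3.921 servings → $11.96.
sunflower seeds only: max(1345/226, 94/7) = 13.43 servings → $6.71.
chickpeas + canned tuna with both tight: 0.6888 servings and 4.115 servings → $5.25.
chickpeas + salmon with both tight: 0.02522 servings and 3.905 servings → $11.93.
chickpeas + sunflower seeds: intersection lies outside the first quadrant.
canned tuna + salmon: the both-tight solution has a negative serving — not a feasible corner.
canned tuna + sunflower seeds with both tight: 4.355 servings and 0.3627 servings → $5.19.
salmon + sunflower seeds with both tight: 3.913 servings and 0.01257 servings → $11.94.
The minimum over all feasible corners is $5.19.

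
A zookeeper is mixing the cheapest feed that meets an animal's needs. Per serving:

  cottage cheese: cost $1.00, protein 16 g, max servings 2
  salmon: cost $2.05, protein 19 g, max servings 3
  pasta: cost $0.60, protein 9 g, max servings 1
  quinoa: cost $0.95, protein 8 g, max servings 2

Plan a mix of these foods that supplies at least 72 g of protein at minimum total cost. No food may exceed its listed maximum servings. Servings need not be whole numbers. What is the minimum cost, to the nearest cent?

Cost per g of protein: cottage cheese $0.0625, pasta $0.0667, salmon $0.1079, quinoa $0.1187.
Take 2 servings of cottage cheese: +32.0 g protein for $2.00 (total $2.00, still need 40.0 g).
Take 1 serving of pasta: +9.0 g protein for $0.60 (total $2.60, still need 31.0 g).
Take 1.632 servings of salmon: +31.0 g protein for $3.34 (total $5.94, still need 0.0 g).
Filling from the cheapest source first is optimal under one linear minimum: $5.94.

$5.94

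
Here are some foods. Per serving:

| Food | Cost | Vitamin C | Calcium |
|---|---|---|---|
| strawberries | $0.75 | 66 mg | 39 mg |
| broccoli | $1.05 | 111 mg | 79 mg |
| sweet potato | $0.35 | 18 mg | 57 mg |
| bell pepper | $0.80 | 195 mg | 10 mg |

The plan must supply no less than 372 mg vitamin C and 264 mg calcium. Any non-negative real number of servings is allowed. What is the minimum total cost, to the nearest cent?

$2.73

Check every corner: each single food scaled to meet both minima, and each pair solved so both constraints bind.
strawberries only: max(372/66, 264/39) = 6.769 servings → $5.08.
broccoli only: max(372/111, 264/79) = 3.351 servings → $3.52.
sweet potato only: max(372/18, 264/57) = 20.67 servings → $7.23.
bell pepper only: max(372/195, 264/10) = 26.4 servings → $21.12.
strawberries + broccoli with both tight: 0.09492 servings and 3.295 servings → $3.53.
strawberries + sweet potato with both tight: 5.376 servings and 0.9529 servings → $4.37.
strawberries + bell pepper with both targets exact would need a negative amount; discard.
broccoli + sweet potato: intersection lies outside the first quadrant.
broccoli + bell pepper with both tight: 3.341 servings and 0.005876 servings → $3.51.
sweet potato + bell pepper with both tight: 4.368 servings and 1.505 servings → $2.73.
Cheapest feasible corner: $2.73.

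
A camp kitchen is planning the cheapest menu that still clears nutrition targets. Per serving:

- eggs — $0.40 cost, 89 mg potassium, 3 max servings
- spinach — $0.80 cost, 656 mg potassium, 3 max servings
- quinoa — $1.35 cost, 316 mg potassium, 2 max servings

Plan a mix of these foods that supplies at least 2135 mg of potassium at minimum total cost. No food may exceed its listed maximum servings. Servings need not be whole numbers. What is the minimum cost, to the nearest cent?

Cost per mg of potassium: spinach $0.0012, quinoa $0.0043, eggs $0.0045.
Take 3 servings of spinach: +1968.0 mg potassium for $2.40 (total $2.40, still need 167.0 mg).
Take 0.5285 servings of quinoa: +167.0 mg potassium for $0.71 (total $3.11, still need 0.0 mg).
Greedy by cheapest-per-mg is optimal for a single linear constraint, so the minimum cost is $3.11.

$3.11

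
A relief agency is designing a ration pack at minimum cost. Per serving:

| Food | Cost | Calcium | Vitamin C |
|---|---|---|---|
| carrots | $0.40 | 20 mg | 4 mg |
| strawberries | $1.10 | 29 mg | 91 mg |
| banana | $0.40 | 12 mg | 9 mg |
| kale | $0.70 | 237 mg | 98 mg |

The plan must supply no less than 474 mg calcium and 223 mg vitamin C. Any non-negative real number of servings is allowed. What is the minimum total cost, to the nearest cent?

carrots only: max(474/20, 223/4) = 55.75 servings → $22.30.
strawberries only: max(474/29, 223/91) = 16.34 servings → $17.98.
banana only: max(474/12, 223/9) = 39.5 servings → $15.80.
kale only: max(474/237, 223/98) = 2.276 servings → $1.59.
carrots + strawberries with both tight: 21.52 servings and 1.505 servings → $10.26.
carrots + banana with both tight: 12.05 servings and 19.42 servings → $12.59.
carrots + kale: the both-tight solution has a negative serving — not a feasible corner.
strawberries + banana: intersection lies outside the first quadrant.
strawberries + kale with both tight: 0.3417 servings and 1.958 servings → $1.75.
banana + kale with both tight: 6.687 servings and 1.661 servings → $3.84.
So the least-cost plan costs $1.59.

$1.59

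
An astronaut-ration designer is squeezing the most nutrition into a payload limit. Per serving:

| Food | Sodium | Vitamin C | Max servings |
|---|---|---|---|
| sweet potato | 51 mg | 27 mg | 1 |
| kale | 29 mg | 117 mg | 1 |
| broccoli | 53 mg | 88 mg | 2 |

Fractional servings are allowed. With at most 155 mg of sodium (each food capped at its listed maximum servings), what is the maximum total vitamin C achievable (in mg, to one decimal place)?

Vitamin C per mg sodium: kale 4.034, broccoli 1.66, sweet potato 0.5294.
Take 1 serving of kale: uses 29 mg sodium, +117.0 mg vitamin C (running total 117.0 mg).
Take 2 servings of broccoli: uses 106 mg sodium, +176.0 mg vitamin C (running total 293.0 mg).
Take 0.3922 servings of sweet potato: uses 20 mg sodium, +10.6 mg vitamin C (running total 303.6 mg).
Greedy by best ratio exhausts the sodium allowance optimally: 303.6 mg.

303.6 mg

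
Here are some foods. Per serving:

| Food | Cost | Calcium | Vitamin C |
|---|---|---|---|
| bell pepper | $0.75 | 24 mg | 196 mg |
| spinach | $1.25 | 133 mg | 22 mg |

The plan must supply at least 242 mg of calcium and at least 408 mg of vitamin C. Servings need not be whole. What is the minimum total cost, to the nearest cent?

$3.28

A basic optimal solution has at most two foods positive. Try each food alone and each pair with both targets met exactly.
bell pepper only: max(242/24, 408/196) = 10.08 servings → $7.56.
spinach only: max(242/133, 408/22) = 18.55 servings → $23.18.
bell pepper + spinach with both tight: 1.916 servings and 1.474 servings → $3.28.
The minimum over all feasible corners is $3.28.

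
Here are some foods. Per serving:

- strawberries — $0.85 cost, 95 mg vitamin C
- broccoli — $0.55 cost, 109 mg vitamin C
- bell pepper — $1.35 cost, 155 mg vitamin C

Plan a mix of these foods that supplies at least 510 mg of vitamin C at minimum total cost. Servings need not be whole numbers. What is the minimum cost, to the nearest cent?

Cost per mg of vitamin C: broccoli $0.0050, bell pepper $0.0087, strawberries $0.0089.
With no serving limits, use only broccoli: 510 mg / 109 mg = 4.679 servings × $0.55 = $2.57.

$2.57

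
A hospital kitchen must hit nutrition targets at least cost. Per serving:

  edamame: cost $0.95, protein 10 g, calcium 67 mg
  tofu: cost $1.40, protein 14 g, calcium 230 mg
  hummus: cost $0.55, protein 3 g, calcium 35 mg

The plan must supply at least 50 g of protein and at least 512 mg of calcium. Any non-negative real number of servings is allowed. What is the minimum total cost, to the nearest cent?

$4.84

An LP optimum is at a vertex; with two nutrient constraints at most two foods are used. Check each candidate.
edamame only: max(50/10, 512/67) = 7.642 servings → $7.26.
tofu only: max(50/14, 512/230) = 3.571 servings → $5.00.
hummus only: max(50/3, 512/35) = 16.67 servings → $9.17.
edamame + tofu with both tight: 3.181 servings and 1.3 servings → $4.84.
edamame + hummus with both tight: 1.436 servings and 11.88 servings → $7.90.
tofu + hummus: intersection lies outside the first quadrant.
Cheapest feasible corner: $4.84.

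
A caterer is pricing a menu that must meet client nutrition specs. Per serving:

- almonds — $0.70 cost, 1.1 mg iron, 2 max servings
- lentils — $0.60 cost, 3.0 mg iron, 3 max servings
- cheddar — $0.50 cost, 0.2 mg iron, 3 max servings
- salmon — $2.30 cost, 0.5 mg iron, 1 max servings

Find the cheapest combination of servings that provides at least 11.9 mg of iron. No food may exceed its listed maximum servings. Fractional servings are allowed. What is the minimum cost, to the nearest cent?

$5.16

Cost per mg of iron: lentils $0.2000, almonds $0.6364, cheddar $2.5000, salmon $4.6000.
Take 3 servings of lentils: +9.0 mg iron for $1.80 (total $1.80, still need 2.9 mg).
Take 2 servings of almonds: +2.2 mg iron for $1.40 (total $3.20, still need 0.7 mg).
Take 3 servings of cheddar: +0.6 mg iron for $1.50 (total $4.70, still need 0.1 mg).
Take 0.2 servings of salmon: +0.1 mg iron for $0.46 (total $5.16, still need 0.0 mg).
Filling from the cheapest source first is optimal under one linear minimum: $5.16.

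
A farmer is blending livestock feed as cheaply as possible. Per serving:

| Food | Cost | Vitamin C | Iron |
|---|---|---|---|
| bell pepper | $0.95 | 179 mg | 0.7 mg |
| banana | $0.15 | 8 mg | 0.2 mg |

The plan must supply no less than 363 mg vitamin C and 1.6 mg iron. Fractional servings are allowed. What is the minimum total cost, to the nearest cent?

$2.04

A basic optimal solution has at most two foods positive. Try each food alone and each pair with both targets met exactly.
bell pepper only: max(363/179, 1.6/0.7) = 2.286 servings → $2.17.
banana only: max(363/8, 1.6/0.2) = 45.38 servings → $6.81.
bell pepper + banana with both tight: 1.98 servings and 1.07 servings → $2.04.
The minimum over all feasible corners is $2.04.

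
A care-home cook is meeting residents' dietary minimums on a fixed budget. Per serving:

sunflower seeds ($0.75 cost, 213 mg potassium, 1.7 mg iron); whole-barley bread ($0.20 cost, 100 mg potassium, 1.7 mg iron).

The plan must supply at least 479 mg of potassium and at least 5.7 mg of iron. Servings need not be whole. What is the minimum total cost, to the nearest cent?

$0.96

The cheapest plan sits at a corner of the feasible region — with two constraints it uses at most two foods.
sunflower seeds only: max(479/213, 5.7/1.7) = 3.353 servings → $2.51.
whole-barley bread only: max(479/100, 5.7/1.7) = 4.79 servings → $0.96.
sunflower seeds + whole-barley bread with both tight: 1.272 servings and 2.081 servings → $1.37.
The minimum over all feasible corners is $0.96.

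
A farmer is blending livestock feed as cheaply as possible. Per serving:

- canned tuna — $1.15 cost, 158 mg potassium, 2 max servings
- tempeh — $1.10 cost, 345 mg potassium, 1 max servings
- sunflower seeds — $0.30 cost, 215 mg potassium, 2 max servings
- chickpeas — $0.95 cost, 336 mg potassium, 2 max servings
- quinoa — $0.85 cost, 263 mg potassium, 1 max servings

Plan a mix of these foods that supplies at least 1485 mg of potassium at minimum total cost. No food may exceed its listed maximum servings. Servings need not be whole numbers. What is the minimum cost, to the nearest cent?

Cost per mg of potassium: sunflower seeds $0.0014, chickpeas $0.0028, tempeh $0.0032, quinoa $0.0032, canned tuna $0.0073.
Take 2 servings of sunflower seeds: +430.0 mg potassium for $0.60 (total $0.60, still need 1055.0 mg).
Take 2 servings of chickpeas: +672.0 mg potassium for $1.90 (total $2.50, still need 383.0 mg).
Take 1 serving of tempeh: +345.0 mg potassium for $1.10 (total $3.60, still need 38.0 mg).
Take 0.1445 servings of quinoa: +38.0 mg potassium for $0.12 (total $3.72, still need 0.0 mg).
Greedy by cheapest-per-mg is optimal for a single linear constraint, so the minimum cost is $3.72.

$3.72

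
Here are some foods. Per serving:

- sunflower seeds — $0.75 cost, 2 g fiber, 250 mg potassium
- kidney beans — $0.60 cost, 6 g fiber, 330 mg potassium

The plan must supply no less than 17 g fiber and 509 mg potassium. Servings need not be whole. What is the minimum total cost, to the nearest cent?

$1.70

With two linear requirements the optimum uses one or two foods; enumerate the corners.
sunflower seeds only: max(17/2, 509/250) = 8.5 servings → $6.38.
kidney beans only: max(17/6, 509/330) = 2.833 servings → $1.70.
sunflower seeds + kidney beans: intersection lies outside the first quadrant.
Cheapest feasible corner: $1.70.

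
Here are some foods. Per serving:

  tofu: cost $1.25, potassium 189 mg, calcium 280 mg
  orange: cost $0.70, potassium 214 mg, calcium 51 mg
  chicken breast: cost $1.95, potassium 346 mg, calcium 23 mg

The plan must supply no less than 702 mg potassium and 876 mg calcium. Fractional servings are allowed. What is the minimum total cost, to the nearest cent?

At the optimum either one food covers both requirements or two foods hit both targets exactly; no other combination can be cheaper.
tofu only: max(702/189, 876/280) = 3.714 servings → $4.64.
orange only: max(702/214, 876/51) = 17.18 servings → $12.02.
chicken breast only: max(702/346, 876/23) = 38.09 servings → $74.27.
tofu + orange with both tight: 3.016 servings and 0.6165 servings → $4.20.
tofu + chicken breast with both tight: 3.101 servings and 0.335 servings → $4.53.
orange + chicken breast: intersection lies outside the first quadrant.
So the least-cost plan costs $4.20.

$4.20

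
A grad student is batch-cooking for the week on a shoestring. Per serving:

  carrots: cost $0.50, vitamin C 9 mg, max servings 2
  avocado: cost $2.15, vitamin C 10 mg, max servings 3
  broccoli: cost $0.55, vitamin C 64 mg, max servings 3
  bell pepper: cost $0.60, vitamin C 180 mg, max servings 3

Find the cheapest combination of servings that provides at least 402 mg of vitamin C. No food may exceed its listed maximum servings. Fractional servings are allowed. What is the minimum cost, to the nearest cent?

$1.34

Cost per mg of vitamin C: bell pepper $0.0033, broccoli $0.0086, carrots $0.0556, avocado $0.2150.
Take 2.233 servings of bell pepper: +402.0 mg vitamin C for $1.34 (total $1.34, still need 0.0 mg).
Filling from the cheapest source first is optimal under one linear minimum: $1.34.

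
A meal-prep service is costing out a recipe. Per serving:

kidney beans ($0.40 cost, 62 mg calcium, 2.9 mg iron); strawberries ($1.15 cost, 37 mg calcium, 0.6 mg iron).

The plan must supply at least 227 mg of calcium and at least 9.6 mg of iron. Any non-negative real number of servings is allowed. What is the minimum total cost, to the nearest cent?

$1.46

Check every corner: each single food scaled to meet both minima, and each pair solved so both constraints bind.
kidney beans only: max(227/62, 9.6/2.9) = 3.661 servings → $1.46.
strawberries only: max(227/37, 9.6/0.6) = 16 servings → $18.40.
kidney beans + strawberries with both tight: 3.124 servings and 0.9001 servings → $2.28.
The minimum over all feasible corners is $1.46.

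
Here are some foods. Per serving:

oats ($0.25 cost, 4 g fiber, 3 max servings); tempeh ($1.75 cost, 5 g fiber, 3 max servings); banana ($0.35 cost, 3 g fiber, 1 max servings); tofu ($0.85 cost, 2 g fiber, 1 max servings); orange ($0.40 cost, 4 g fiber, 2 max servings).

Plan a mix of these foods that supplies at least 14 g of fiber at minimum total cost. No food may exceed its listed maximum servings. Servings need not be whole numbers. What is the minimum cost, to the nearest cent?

Cost per g of fiber: oats $0.0625, orange $0.1000, banana $0.1167, tempeh $0.3500, tofu $0.4250.
Take 3 servings of oats: +12.0 g fiber for $0.75 (total $0.75, still need 2.0 g).
Take 0.5 servings of orange: +2.0 g fiber for $0.20 (total $0.95, still need 0.0 g).
Filling from the cheapest source first is optimal under one linear minimum: $0.95.

$0.95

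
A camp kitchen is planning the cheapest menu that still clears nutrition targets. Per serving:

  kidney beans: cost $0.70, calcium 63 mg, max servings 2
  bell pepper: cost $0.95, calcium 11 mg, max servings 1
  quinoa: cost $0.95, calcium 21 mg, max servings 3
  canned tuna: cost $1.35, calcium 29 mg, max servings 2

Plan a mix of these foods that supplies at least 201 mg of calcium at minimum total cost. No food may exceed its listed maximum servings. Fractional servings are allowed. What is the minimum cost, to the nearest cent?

Cost per mg of calcium: kidney beans $0.0111, quinoa $0.0452, canned tuna $0.0466, bell pepper $0.0864.
Take 2 servings of kidney beans: +126.0 mg calcium for $1.40 (total $1.40, still need 75.0 mg).
Take 3 servings of quinoa: +63.0 mg calcium for $2.85 (total $4.25, still need 12.0 mg).
Take 0.4138 servings of canned tuna: +12.0 mg calcium for $0.56 (total $4.81, still need 0.0 mg).
Greedy by cheapest-per-mg is optimal for a single linear constraint, so the minimum cost is $4.81.

$4.81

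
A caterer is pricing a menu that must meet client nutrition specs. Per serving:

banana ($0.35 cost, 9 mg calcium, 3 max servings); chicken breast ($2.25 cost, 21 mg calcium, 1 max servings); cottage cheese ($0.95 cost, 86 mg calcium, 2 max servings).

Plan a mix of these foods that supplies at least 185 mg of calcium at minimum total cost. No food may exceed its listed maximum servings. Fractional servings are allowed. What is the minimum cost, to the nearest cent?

Cost per mg of calcium: cottage cheese $0.0110, banana $0.0389, chicken breast $0.1071.
Take 2 servings of cottage cheese: +172.0 mg calcium for $1.90 (total $1.90, still need 13.0 mg).
Take 1.444 servings of banana: +13.0 mg calcium for $0.51 (total $2.41, still need 0.0 mg).
Filling from the cheapest source first is optimal under one linear minimum: $2.41.

$2.41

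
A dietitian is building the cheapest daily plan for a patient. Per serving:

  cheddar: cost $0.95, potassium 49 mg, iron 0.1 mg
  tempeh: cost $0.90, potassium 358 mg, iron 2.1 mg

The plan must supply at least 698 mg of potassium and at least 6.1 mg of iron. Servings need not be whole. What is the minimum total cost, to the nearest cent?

$2.61

A basic optimal solution has at most two foods positive. Try each food alone and each pair with both targets met exactly.
cheddar only: max(698/49, 6.1/0.1) = 61 servings → $57.95.
tempeh only: max(698/358, 6.1/2.1) = 2.905 servings → $2.61.
cheddar + tempeh: the both-tight solution has a negative serving — not a feasible corner.
So the least-cost plan costs $2.61.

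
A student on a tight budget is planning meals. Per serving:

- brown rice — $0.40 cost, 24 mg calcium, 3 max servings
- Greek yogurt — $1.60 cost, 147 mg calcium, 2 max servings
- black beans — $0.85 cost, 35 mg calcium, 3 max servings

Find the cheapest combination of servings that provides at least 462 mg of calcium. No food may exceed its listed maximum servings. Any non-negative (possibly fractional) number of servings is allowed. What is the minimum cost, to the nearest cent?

$6.73

Cost per mg of calcium: Greek yogurt $0.0109, brown rice $0.0167, black beans $0.0243.
Take 2 servings of Greek yogurt: +294.0 mg calcium for $3.20 (total $3.20, still need 168.0 mg).
Take 3 servings of brown rice: +72.0 mg calcium for $1.20 (total $4.40, still need 96.0 mg).
Take 2.743 servings of black beans: +96.0 mg calcium for $2.33 (total $6.73, still need 0.0 mg).
Filling from the cheapest source first is optimal under one linear minimum: $6.73.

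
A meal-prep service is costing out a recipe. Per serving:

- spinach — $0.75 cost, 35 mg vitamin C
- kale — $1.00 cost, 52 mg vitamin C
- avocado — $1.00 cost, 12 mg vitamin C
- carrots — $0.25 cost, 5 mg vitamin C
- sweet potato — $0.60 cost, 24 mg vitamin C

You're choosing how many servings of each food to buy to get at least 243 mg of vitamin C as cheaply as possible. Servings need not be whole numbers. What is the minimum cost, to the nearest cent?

Cost per mg of vitamin C: kale $0.0192, spinach $0.0214, sweet potato $0.0250, carrots $0.0500, avocado $0.0833.
With no serving limits, use only kale: 243 mg / 52 mg = 4.673 servings × $1.00 = $4.67.

$4.67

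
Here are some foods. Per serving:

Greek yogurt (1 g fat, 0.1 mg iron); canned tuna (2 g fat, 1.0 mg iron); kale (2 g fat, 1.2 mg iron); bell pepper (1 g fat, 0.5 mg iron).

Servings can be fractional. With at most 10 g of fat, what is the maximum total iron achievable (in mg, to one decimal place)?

Iron per g fat: kale 0.6, canned tuna 0.5, bell pepper 0.5, Greek yogurt 0.1.
With no serving limits, spend the whole fat allowance on kale: 10 g / 2 g × 1.2 mg = 6.0 mg.

6.0 mg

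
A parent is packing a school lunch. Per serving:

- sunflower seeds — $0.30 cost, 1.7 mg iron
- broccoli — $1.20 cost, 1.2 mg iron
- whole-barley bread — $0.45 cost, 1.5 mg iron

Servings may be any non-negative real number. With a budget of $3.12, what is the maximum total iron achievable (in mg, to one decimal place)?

Iron per dollar: sunflower seeds 5.667, whole-barley bread 3.333, broccoli 1.
With no serving limits, spend the whole cost allowance on sunflower seeds: $3.12 / $0.30 × 1.7 mg = 17.7 mg.

17.7 mg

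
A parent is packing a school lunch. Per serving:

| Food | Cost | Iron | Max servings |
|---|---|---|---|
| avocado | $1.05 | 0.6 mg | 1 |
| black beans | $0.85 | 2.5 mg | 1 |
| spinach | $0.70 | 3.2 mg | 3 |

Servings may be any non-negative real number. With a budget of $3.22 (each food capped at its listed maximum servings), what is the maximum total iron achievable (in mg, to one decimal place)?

12.3 mg

Iron per dollar: spinach 4.571, black beans 2.941, avocado 0.5714.
Take 3 servings of spinach: spends $2.10, +9.6 mg iron (running total 9.6 mg).
Take 1 serving of black beans: spends $0.85, +2.5 mg iron (running total 12.1 mg).
Take 0.2571 servings of avocado: spends $0.27, +0.2 mg iron (running total 12.3 mg).
Greedy by best ratio exhausts the cost allowance optimally: 12.3 mg.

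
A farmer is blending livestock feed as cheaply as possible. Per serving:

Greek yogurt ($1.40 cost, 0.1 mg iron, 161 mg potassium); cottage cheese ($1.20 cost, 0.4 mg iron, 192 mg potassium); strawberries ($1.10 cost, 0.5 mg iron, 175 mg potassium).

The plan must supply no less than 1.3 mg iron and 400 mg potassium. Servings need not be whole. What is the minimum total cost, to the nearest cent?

$2.86

For a min-cost LP with two ≥-constraints, a basic feasible solution has at most two positive variables.
Greek yogurt only: max(1.3/0.1, 400/161) = 13 servings → $18.20.
cottage cheese only: max(1.3/0.4, 400/192) = 3.25 servings → $3.90.
strawberries only: max(1.3/0.5, 400/175) = 2.6 servings → $2.86.
Greek yogurt + cottage cheese: intersection lies outside the first quadrant.
Greek yogurt + strawberries: the both-tight solution has a negative serving — not a feasible corner.
cottage cheese + strawberries with both targets exact would need a negative amount; discard.
The minimum over all feasible corners is $2.86.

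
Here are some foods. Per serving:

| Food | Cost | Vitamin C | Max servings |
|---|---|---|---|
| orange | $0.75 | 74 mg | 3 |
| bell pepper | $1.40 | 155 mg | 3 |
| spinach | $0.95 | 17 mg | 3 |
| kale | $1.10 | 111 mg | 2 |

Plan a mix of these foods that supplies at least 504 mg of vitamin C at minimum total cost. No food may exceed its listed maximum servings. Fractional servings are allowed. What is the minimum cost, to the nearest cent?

Cost per mg of vitamin C: bell pepper $0.0090, kale $0.0099, orange $0.0101, spinach $0.0559.
Take 3 servings of bell pepper: +465.0 mg vitamin C for $4.20 (total $4.20, still need 39.0 mg).
Take 0.3514 servings of kale: +39.0 mg vitamin C for $0.39 (total $4.59, still need 0.0 mg).
Greedy by cheapest-per-mg is optimal for a single linear constraint, so the minimum cost is $4.59.

$4.59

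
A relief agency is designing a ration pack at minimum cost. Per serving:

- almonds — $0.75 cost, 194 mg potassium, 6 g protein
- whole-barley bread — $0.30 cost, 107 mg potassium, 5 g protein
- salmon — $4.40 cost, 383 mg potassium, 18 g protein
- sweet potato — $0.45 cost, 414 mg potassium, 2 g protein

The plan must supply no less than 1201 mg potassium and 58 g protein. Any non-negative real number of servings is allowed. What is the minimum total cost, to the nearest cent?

This is a tiny linear program; its minimum lies at a vertex of the feasible set. List the vertices and price them.
almonds only: max(1201/194, 58/6) = 9.667 servings → $7.25.
whole-barley bread only: max(1201/107, 58/5) = 11.6 servings → $3.48.
salmon only: max(1201/383, 58/18) = 3.222 servings → $14.18.
sweet potato only: max(1201/414, 58/2) = 29 servings → $13.05.
almonds + whole-barley bread with both targets exact would need a negative amount; discard.
almonds + salmon: intersection lies outside the first quadrant.
almonds + sweet potato with both targets exact would need a negative amount; discard.
whole-barley bread + salmon with both targets exact would need a negative amount; discard.
whole-barley bread + sweet potato with both targets exact would need a negative amount; discard.
salmon + sweet potato: intersection lies outside the first quadrant.
So the least-cost plan costs $3.48.

$3.48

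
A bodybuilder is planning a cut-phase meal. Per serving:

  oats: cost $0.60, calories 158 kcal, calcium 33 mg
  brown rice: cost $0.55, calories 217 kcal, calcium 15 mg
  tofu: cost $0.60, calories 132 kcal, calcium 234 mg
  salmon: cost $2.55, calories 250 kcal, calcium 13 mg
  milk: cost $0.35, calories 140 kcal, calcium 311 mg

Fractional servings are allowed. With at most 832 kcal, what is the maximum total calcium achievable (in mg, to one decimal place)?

1848.2 mg

Calcium per kcal: milk 2.221, tofu 1.773, oats 0.2089, brown rice 0.06912, salmon 0.052.
With no serving limits, spend the whole calories allowance on milk: 832 kcal / 140 kcal × 311 mg = 1848.2 mg.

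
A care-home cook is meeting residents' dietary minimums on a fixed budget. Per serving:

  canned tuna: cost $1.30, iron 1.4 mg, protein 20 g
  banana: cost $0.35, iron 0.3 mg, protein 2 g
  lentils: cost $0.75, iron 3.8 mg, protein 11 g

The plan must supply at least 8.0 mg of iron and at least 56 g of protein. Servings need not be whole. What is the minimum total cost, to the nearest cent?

canned tuna only: max(8.0/1.4, 56/20) = 5.714 servings → $7.43.
banana only: max(8.0/0.3, 56/2) = 28 servings → $9.80.
lentils only: max(8.0/3.8, 56/11) = 5.091 servings → $3.82.
canned tuna + banana with both tight: 0.25 servings and 25.5 servings → $9.25.
canned tuna + lentils with both tight: 2.059 servings and 1.347 servings → $3.69.
banana + lentils: the both-tight solution has a negative serving — not a feasible corner.
The minimum over all feasible corners is $3.69.

$3.69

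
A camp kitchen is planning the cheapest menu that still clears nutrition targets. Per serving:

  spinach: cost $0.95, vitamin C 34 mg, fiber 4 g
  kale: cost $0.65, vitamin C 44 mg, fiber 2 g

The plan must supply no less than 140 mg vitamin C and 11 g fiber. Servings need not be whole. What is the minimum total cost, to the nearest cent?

This is a tiny linear program; its minimum lies at a vertex of the feasible set. List the vertices and price them.
spinach only: max(140/34, 11/4) = 4.118 servings → $3.91.
kale only: max(140/44, 11/2) = 5.5 servings → $3.58.
spinach + kale with both tight: 1.889 servings and 1.722 servings → $2.91.
Cheapest feasible corner: $2.91.

$2.91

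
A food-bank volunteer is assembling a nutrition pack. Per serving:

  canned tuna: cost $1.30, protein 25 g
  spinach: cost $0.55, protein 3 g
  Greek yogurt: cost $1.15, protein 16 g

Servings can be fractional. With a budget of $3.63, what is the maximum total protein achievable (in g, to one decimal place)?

69.8 g

Protein per dollar: canned tuna 19.23, Greek yogurt 13.91, spinach 5.455.
With no serving limits, spend the whole cost allowance on canned tuna: $3.63 / $1.30 × 25 g = 69.8 g.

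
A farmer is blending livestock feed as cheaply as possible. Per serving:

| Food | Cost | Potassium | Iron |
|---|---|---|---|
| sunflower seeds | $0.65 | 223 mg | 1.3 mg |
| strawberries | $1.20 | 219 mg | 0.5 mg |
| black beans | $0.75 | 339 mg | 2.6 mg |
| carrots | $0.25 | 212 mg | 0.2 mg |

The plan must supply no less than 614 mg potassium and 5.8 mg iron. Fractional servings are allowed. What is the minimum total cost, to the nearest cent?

$1.67

At the optimum either one food covers both requirements or two foods hit both targets exactly; no other combination can be cheaper.
sunflower seeds only: max(614/223, 5.8/1.3) = 4.462 servings → $2.90.
strawberries only: max(614/219, 5.8/0.5) = 11.6 servings → $13.92.
black beans only: max(614/339, 5.8/2.6) = 2.231 servings → $1.67.
carrots only: max(614/212, 5.8/0.2) = 29 servings → $7.25.
sunflower seeds + strawberries with both targets exact would need a negative amount; discard.
sunflower seeds + black beans: intersection lies outside the first quadrant.
sunflower seeds + carrots with both targets exact would need a negative amount; discard.
strawberries + black beans with both targets exact would need a negative amount; discard.
strawberries + carrots: the both-tight solution has a negative serving — not a feasible corner.
black beans + carrots: the both-tight solution has a negative serving — not a feasible corner.
The minimum over all feasible corners is $1.67.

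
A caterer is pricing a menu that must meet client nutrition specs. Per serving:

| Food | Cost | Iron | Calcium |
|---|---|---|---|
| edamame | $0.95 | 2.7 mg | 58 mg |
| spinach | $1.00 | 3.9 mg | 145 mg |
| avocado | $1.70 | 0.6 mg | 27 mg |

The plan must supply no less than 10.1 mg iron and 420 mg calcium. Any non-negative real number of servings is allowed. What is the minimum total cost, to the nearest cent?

$2.90

Two binding constraints pin down two serving amounts, so the optimal mix uses at most two foods. The candidates are each food alone (scaled to the tighter of iron/calcium) and each pair with both constraints tight.
edamame only: max(10.1/2.7, 420/58) = 7.241 servings → $6.88.
spinach only: max(10.1/3.9, 420/145) = 2.897 servings → $2.90.
avocado only: max(10.1/0.6, 420/27) = 16.83 servings → $28.62.
edamame + spinach: intersection lies outside the first quadrant.
edamame + avocado with both tight: 0.5433 servings and 14.39 servings → $24.98.
spinach + avocado with both tight: 1.131 servings and 9.481 servings → $17.25.
The minimum over all feasible corners is $2.90.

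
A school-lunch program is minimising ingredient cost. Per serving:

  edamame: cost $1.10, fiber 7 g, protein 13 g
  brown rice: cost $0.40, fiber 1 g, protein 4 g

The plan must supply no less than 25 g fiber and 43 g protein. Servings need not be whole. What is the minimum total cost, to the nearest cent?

Compare the cost at each extreme point of the feasible region.
edamame only: max(25/7, 43/13) = 3.571 servings → $3.93.
brown rice only: max(25/1, 43/4) = 25 servings → $10.00.
edamame + brown rice with both targets exact would need a negative amount; discard.
The minimum over all feasible corners is $3.93.

$3.93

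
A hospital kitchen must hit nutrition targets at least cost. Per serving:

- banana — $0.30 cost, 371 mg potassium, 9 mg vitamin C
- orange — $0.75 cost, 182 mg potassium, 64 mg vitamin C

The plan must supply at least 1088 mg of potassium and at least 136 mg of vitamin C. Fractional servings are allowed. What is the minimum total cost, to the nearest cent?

$1.99

With two linear requirements the optimum uses one or two foods; enumerate the corners.
banana only: max(1088/371, 136/9) = 15.11 servings → $4.53.
orange only: max(1088/182, 136/64) = 5.978 servings → $4.48.
banana + orange with both tight: 2.03 servings and 1.84 servings → $1.99.
The minimum over all feasible corners is $1.99.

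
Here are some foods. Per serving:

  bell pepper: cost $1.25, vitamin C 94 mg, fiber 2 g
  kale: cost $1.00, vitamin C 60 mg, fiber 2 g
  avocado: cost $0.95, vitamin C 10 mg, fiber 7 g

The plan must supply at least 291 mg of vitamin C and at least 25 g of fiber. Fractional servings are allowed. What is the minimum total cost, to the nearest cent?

$6.13

Minimising a linear cost over {vitamin C ≥ 291, fiber ≥ 25, servings ≥ 0} — the optimum is at a vertex, using one or two foods.
bell pepper only: max(291/94, 25/2) = 12.5 servings → $15.62.
kale only: max(291/60, 25/2) = 12.5 servings → $12.50.
avocado only: max(291/10, 25/7) = 29.1 servings → $27.64.
bell pepper + kale: intersection lies outside the first quadrant.
bell pepper + avocado with both tight: 2.801 servings and 2.771 servings → $6.13.
kale + avocado with both tight: 4.468 servings and 2.295 servings → $6.65.
The minimum over all feasible corners is $6.13.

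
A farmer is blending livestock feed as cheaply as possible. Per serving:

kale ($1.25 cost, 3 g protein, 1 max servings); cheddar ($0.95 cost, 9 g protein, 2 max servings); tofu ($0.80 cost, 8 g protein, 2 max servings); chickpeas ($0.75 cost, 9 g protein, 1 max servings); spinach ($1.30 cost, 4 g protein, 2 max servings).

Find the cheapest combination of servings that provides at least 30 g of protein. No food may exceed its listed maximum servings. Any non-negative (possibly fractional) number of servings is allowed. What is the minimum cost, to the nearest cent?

$2.88

Cost per g of protein: chickpeas $0.0833, tofu $0.1000, cheddar $0.1056, spinach $0.3250, kale $0.4167.
Take 1 serving of chickpeas: +9.0 g protein for $0.75 (total $0.75, still need 21.0 g).
Take 2 servings of tofu: +16.0 g protein for $1.60 (total $2.35, still need 5.0 g).
Take 0.5556 servings of cheddar: +5.0 g protein for $0.53 (total $2.88, still need 0.0 g).
Greedy by cheapest-per-g is optimal for a single linear constraint, so the minimum cost is $2.88.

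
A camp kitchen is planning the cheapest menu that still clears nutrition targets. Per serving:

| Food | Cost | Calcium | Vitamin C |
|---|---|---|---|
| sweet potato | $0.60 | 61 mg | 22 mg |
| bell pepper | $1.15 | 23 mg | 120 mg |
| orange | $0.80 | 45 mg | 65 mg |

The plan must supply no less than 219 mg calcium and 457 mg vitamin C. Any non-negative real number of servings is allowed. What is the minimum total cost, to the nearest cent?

$5.09

Check every corner: each single food scaled to meet both minima, and each pair solved so both constraints bind.
sweet potato only: max(219/61, 457/22) = 20.77 servings → $12.46.
bell pepper only: max(219/23, 457/120) = 9.522 servings → $10.95.
orange only: max(219/45, 457/65) = 7.031 servings → $5.62.
sweet potato + bell pepper with both tight: 2.314 servings and 3.384 servings → $5.28.
sweet potato + orange with both targets exact would need a negative amount; discard.
bell pepper + orange with both tight: 1.621 servings and 4.038 servings → $5.09.
Cheapest feasible corner: $5.09.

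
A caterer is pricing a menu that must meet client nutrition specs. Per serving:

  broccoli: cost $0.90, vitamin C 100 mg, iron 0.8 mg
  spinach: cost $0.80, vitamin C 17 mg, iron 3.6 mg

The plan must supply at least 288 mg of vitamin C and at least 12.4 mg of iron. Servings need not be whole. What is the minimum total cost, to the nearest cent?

Minimising a linear cost over {vitamin C ≥ 288, iron ≥ 12.4, servings ≥ 0} — the optimum is at a vertex, using one or two foods.
broccoli only: max(288/100, 12.4/0.8) = 15.5 servings → $13.95.
spinach only: max(288/17, 12.4/3.6) = 16.94 servings → $13.55.
broccoli + spinach with both tight: 2.385 servings and 2.915 servings → $4.48.
The minimum over all feasible corners is $4.48.

$4.48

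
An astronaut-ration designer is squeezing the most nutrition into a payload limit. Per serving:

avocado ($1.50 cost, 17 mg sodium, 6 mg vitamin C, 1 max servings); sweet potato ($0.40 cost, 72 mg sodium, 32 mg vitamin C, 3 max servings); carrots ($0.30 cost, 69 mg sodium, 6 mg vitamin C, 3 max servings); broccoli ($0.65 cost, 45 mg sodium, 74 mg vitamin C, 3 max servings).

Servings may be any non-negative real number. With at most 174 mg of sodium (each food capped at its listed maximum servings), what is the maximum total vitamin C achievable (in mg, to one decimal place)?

Vitamin C per mg sodium: broccoli 1.644, sweet potato 0.4444, avocado 0.3529, carrots 0.08696.
Take 3 servings of broccoli: uses 135 mg sodium, +222.0 mg vitamin C (running total 222.0 mg).
Take 0.5417 servings of sweet potato: uses 39 mg sodium, +17.3 mg vitamin C (running total 239.3 mg).
Greedy by best ratio exhausts the sodium allowance optimally: 239.3 mg.

239.3 mg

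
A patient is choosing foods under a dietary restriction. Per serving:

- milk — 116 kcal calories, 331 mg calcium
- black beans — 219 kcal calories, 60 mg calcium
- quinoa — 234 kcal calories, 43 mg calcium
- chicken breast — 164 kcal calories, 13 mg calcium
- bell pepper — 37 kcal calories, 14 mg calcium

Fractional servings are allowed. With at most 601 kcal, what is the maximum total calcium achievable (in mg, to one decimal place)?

Calcium per kcal: milk 2.853, bell pepper 0.3784, black beans 0.274, quinoa 0.1838, chicken breast 0.07927.
With no serving limits, spend the whole calories allowance on milk: 601 kcal / 116 kcal × 331 mg = 1714.9 mg.

1714.9 mg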